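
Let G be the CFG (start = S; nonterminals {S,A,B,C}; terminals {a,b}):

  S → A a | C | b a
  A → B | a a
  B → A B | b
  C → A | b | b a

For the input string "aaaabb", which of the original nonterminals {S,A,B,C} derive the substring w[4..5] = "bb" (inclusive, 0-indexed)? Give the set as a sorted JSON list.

CNF form of G:
  S -> A B | A T0 | T0 T0 | T1 T0 | b
  A -> A B | T0 T0 | b
  B -> A B | b
  C -> A B | T0 T0 | T1 T0 | b
  T0 -> a
  T1 -> b

CYK table (by increasing span) (cells [i..j] with 4 ≤ i ≤ j ≤ 5 only):
  [4..4]={A,B,C,S,T1}  "b"  orig:{A,B,C,S}
  [5..5]={A,B,C,S,T1}  "b"  orig:{A,B,C,S}
  [4..5]={A,B,C,S}  "bb"

Original NTs in T[4,5] deriving "bb": ["A", "B", "C", "S"]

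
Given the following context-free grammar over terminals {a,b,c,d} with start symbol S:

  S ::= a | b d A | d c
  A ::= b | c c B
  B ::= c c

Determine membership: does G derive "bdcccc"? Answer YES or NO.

Convert to CNF:
  S -> T1 X4 | T2 T0 | a
  A -> T0 X3 | b
  B -> T0 T0
  T0 -> c
  T1 -> b
  T2 -> d
  X3 -> T0 B
  X4 -> T2 A

Fill CYK table bottom-up:
  T[0,0] 'b' = {A,T1}  orig:{A}
  T[1,1] 'd' = {T2}  orig:{}
  T[2,2] 'c' = {T0}  orig:{}
  T[3,3] 'c' = {T0}  orig:{}
  T[4,4] 'c' = {T0}  orig:{}
  T[5,5] 'c' = {T0}  orig:{}
  T[0,1] 'bd' = ∅
  T[1,2] 'dc' = {S}
  T[2,3] 'cc' = {B}
  T[3,4] 'cc' = {B}
  T[4,5] 'cc' = {B}
  T[0,2] 'bdc' = ∅
  T[1,3] 'dcc' = ∅
  T[2,4] 'ccc' = {X3}  orig:{}
  T[3,5] 'ccc' = {X3}  orig:{}
  T[0,3] 'bdcc' = ∅
  T[1,4] 'dccc' = ∅
  T[2,5] 'cccc' = {A}
  T[0,4] 'bdccc' = ∅
  T[1,5] 'dcccc' = {X4}  orig:{}
  T[0,5] 'bdcccc' = {S}

S ∈ T[0,5] ⇒ YES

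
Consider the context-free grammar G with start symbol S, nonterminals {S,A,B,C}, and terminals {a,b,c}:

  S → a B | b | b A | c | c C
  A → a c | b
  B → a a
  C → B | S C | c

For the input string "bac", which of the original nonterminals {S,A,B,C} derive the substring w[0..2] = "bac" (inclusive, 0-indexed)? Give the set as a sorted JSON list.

CNF form of G:
  S -> T0 B | T1 C | T2 A | b | c
  A -> T0 T1 | b
  B -> T0 T0
  C -> S C | T0 T0 | c
  T0 -> a
  T1 -> c
  T2 -> b

CYK table (by increasing span) (cells [i..j] with 0 ≤ i ≤ j ≤ 2 only):
  cell(0,0) b: {A,S,T2}  orig:{A,S}
  cell(1,1) a: {T0}  orig:{}
  cell(2,2) c: {C,S,T1}  orig:{C,S}
  cell(0,1) ba: ∅
  cell(1,2) ac: {A}
  cell(0,2) bac: {S}

Original NTs in T[0,2] deriving "bac": ["S"]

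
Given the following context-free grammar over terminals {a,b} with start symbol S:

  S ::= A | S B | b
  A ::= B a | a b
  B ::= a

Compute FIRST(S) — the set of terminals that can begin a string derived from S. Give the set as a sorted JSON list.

Compute FIRST by fixpoint:
pass 1:
  A via A→a b: +{a}
  B via B→a: +{a}
  S via S→A: +{a}
  S via S→b: +{b}
  S: {a,b}  A: {a}  B: {a}
pass 2: done
  S: {a,b}  A: {a}  B: {a}

FIRST(S) = ["a", "b"]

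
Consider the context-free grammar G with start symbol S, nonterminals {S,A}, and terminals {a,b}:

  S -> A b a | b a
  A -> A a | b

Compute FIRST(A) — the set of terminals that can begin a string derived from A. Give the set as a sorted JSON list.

Compute FIRST by fixpoint:
round 1:
  A via A→b: +{b}
  S via S→A b a: +{b}
  S: {b}  A: {b}
round 2: — fixpoint
  S: {b}  A: {b}

FIRST(A) = ["b"]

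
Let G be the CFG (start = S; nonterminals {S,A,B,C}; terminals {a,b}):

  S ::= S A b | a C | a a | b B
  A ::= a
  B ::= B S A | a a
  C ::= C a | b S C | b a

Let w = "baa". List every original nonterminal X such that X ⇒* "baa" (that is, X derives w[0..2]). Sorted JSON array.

Convert to CNF:
  S -> S X4 | T0 C | T0 T0 | T1 B
  A -> a
  B -> B X2 | T0 T0
  C -> C T0 | T1 T0 | T1 X3
  T0 -> a
  T1 -> b
  X2 -> S A
  X3 -> S C
  X4 -> A T1

CYK fill (cells [i..j] with 0 ≤ i ≤ j ≤ 2 only):
  [0..0]={T1}  "b"  orig:{}
  [1..1]={A,T0}  "a"  orig:{A}
  [2..2]={A,T0}  "a"  orig:{A}
  [0..1]={C}  "ba"
  [1..2]={B,S}  "aa"
  [0..2]={C,S}  "baa"

Original NTs in T[0,2] deriving "baa": ["C", "S"]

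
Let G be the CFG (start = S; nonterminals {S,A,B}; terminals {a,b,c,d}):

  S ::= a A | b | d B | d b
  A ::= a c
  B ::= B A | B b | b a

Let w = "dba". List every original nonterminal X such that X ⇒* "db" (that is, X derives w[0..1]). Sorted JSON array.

CNF form of G:
  S -> T0 A | T3 B | T3 T2 | b
  A -> T0 T1
  B -> B A | B T2 | T2 T0
  T0 -> a
  T1 -> c
  T2 -> b
  T3 -> d

CYK table (by increasing span) — only the sub-triangle for w[0..1]:
  T[0,0] 'd' = {T3}  orig:{}
  T[1,1] 'b' = {S,T2}  orig:{S}
  T[0,1] 'db' = {S}

Original NTs in T[0,1] deriving "db": ["S"]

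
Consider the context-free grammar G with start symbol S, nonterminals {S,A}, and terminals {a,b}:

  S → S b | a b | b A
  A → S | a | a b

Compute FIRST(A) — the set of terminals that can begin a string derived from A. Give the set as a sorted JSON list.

Compute FIRST by fixpoint:
[1]
  A via A→a: +{a}
  S via S→a b: +{a}
  S via S→b A: +{b}
  FIRST[S]={a,b}  FIRST[A]={a}
[2]
  A via A→S: +{b}
  FIRST[S]={a,b}  FIRST[A]={a,b}
[3] (stable)
  FIRST[S]={a,b}  FIRST[A]={a,b}

FIRST(A) = ["a", "b"]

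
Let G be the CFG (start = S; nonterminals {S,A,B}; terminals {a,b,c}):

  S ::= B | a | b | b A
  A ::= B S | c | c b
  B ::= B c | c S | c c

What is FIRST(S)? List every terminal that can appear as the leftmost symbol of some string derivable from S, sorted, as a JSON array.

Compute FIRST by fixpoint:
[1]
  A via A→c: +{c}
  B via B→c S: +{c}
  S via S→B: +{c}
  S via S→a: +{a}
  S via S→b: +{b}
  FIRST[S]={a,b,c}  FIRST[A]={c}  FIRST[B]={c}
[2] — fixpoint
  FIRST[S]={a,b,c}  FIRST[A]={c}  FIRST[B]={c}

FIRST(S) = ["a", "b", "c"]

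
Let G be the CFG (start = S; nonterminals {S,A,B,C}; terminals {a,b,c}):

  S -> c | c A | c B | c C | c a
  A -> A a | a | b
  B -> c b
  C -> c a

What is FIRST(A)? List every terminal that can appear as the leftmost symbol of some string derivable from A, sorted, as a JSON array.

Compute FIRST by fixpoint:
iter 1:
  A via A→a: +{a}
  A via A→b: +{b}
  B via B→c b: +{c}
  C via C→c a: +{c}
  S via S→c: +{c}
  FIRST(S)={c}  FIRST(A)={a,b}  FIRST(B)={c}  FIRST(C)={c}
iter 2: (no change)
  FIRST(S)={c}  FIRST(A)={a,b}  FIRST(B)={c}  FIRST(C)={c}

FIRST(A) = ["a", "b"]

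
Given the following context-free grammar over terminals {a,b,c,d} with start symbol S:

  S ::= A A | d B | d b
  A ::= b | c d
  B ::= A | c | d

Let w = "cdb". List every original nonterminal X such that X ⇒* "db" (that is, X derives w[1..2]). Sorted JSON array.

CNF form of G:
  S -> A A | T1 B | T1 T2
  A -> T0 T1 | b
  B -> T0 T1 | b | c | d
  T0 -> c
  T1 -> d
  T2 -> b

CYK fill, restricted to cells inside w[1..2]:
  cell(1,1) d: {B,T1}  orig:{B}
  cell(2,2) b: {A,B,T2}  orig:{A,B}
  cell(1,2) db: {S}

Original NTs in T[1,2] deriving "db": ["S"]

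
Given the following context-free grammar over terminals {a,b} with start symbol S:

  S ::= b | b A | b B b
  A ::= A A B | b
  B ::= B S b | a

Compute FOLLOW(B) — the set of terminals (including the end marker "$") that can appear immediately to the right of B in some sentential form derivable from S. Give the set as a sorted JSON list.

FIRST sets, iterate to fixpoint:
iter 1:
  A via A→b: +{b}
  B via B→a: +{a}
  S via S→b: +{b}
  S: {b}  A: {b}  B: {a}
iter 2: done
  S: {b}  A: {b}  B: {a}

FOLLOW sets:
initialize: $ ∈ FOLLOW(S)
iter 1:
  A→A A B: FOLLOW(A) ⊇ FIRST(A) = {b}; new: +{b}
  A→A A B: FOLLOW(A) ⊇ FIRST(B) = {a}; new: +{a}
  A→A A B: FOLLOW(B) ⊇ FOLLOW(A) ⊇ {a,b}; new: +{a,b}
  B→B S b: FOLLOW(S) ⊇ FIRST(b) = {b}; new: +{b}
  S→b A: FOLLOW(A) ⊇ FOLLOW(S) ⊇ {$,b}; new: +{$}
  FOLLOW(S)={$,b}  FOLLOW(A)={$,a,b}  FOLLOW(B)={a,b}
iter 2:
  A→A A B: FOLLOW(B) ⊇ FOLLOW(A) ⊇ {$,a,b}; new: +{$}
  FOLLOW(S)={$,b}  FOLLOW(A)={$,a,b}  FOLLOW(B)={$,a,b}
iter 3: done
  FOLLOW(S)={$,b}  FOLLOW(A)={$,a,b}  FOLLOW(B)={$,a,b}

FOLLOW(B) = ["$", "a", "b"]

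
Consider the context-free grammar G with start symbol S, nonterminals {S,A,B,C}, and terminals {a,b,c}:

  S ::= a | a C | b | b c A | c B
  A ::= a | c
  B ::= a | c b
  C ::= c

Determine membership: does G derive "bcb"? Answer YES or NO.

CNF form of G:
  S -> T0 B | T1 X3 | T2 C | a | b
  A -> a | c
  B -> T0 T1 | a
  C -> c
  T0 -> c
  T1 -> b
  T2 -> a
  X3 -> T0 A

Fill CYK table bottom-up:
  T[0,0] 'b' = {S,T1}  orig:{S}
  T[1,1] 'c' = {A,C,T0}  orig:{A,C}
  T[2,2] 'b' = {S,T1}  orig:{S}
  T[0,1] 'bc' = ∅
  T[1,2] 'cb' = {B}
  T[0,2] 'bcb' = ∅

S ∉ T[0,2] ⇒ NO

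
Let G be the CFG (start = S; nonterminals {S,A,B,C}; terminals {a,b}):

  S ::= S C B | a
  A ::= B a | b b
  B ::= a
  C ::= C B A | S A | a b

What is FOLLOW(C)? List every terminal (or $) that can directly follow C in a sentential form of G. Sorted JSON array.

FIRST iteration:
pass 1:
  A via A→b b: +{b}
  B via B→a: +{a}
  C via C→a b: +{a}
  S via S→a: +{a}
  FIRST(S)={a}  FIRST(A)={b}  FIRST(B)={a}  FIRST(C)={a}
pass 2:
  A via A→B a: +{a}
  FIRST(S)={a}  FIRST(A)={a,b}  FIRST(B)={a}  FIRST(C)={a}
pass 3: done
  FIRST(S)={a}  FIRST(A)={a,b}  FIRST(B)={a}  FIRST(C)={a}

Compute FOLLOW by fixpoint:
seed FOLLOW(S) with $
pass 1:
  A→B a: FOLLOW(B) ⊇ FIRST(a) = {a}; new: +{a}
  C→C B A: FOLLOW(C) ⊇ FIRST(B) = {a}; new: +{a}
  C→C B A: FOLLOW(B) ⊇ FIRST(A) = {a,b}; new: +{b}
  C→C B A: FOLLOW(A) ⊇ FOLLOW(C) ⊇ {a}; new: +{a}
  C→S A: FOLLOW(S) ⊇ FIRST(A) = {a,b}; new: +{a,b}
  S→S C B: FOLLOW(B) ⊇ FOLLOW(S) ⊇ {$,a,b}; new: +{$}
  S: {$,a,b}  A: {a}  B: {$,a,b}  C: {a}
pass 2: — fixpoint
  S: {$,a,b}  A: {a}  B: {$,a,b}  C: {a}

FOLLOW(C) = ["a"]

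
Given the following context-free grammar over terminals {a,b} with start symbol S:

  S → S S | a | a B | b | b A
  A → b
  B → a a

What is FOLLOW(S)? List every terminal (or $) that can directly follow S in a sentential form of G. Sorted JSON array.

FIRST sets, iterate to fixpoint:
iter 1:
  A via A→b: +{b}
  B via B→a a: +{a}
  S via S→a: +{a}
  S via S→b: +{b}
  S: {a,b}  A: {b}  B: {a}
iter 2: — fixpoint
  S: {a,b}  A: {b}  B: {a}

Compute FOLLOW by fixpoint:
initialize: $ ∈ FOLLOW(S)
pass 1:
  S→S S: FOLLOW(S) ⊇ FIRST(S) = {a,b}; new: +{a,b}
  S→a B: FOLLOW(B) ⊇ FOLLOW(S) ⊇ {$,a,b}; new: +{$,a,b}
  S→b A: FOLLOW(A) ⊇ FOLLOW(S) ⊇ {$,a,b}; new: +{$,a,b}
  S: {$,a,b}  A: {$,a,b}  B: {$,a,b}
pass 2: done
  S: {$,a,b}  A: {$,a,b}  B: {$,a,b}

FOLLOW(S) = ["$", "a", "b"]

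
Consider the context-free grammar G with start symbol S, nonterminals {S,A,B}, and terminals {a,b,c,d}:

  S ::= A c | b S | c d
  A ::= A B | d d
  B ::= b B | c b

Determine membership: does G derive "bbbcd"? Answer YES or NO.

Convert to CNF:
  S -> A T2 | T1 S | T2 T0
  A -> A B | T0 T0
  B -> T1 B | T2 T1
  T0 -> d
  T1 -> b
  T2 -> c

Fill CYK table bottom-up:
  [0..0]={T1}  "b"  orig:{}
  [1..1]={T1}  "b"  orig:{}
  [2..2]={T1}  "b"  orig:{}
  [3..3]={T2}  "c"  orig:{}
  [4..4]={T0}  "d"  orig:{}
  [0..1]=∅  "bb"
  [1..2]=∅  "bb"
  [2..3]=∅  "bc"
  [3..4]={S}  "cd"
  [0..2]=∅  "bbb"
  [1..3]=∅  "bbc"
  [2..4]={S}  "bcd"
  [0..3]=∅  "bbbc"
  [1..4]={S}  "bbcd"
  [0..4]={S}  "bbbcd"

S ∈ T[0,4] ⇒ YES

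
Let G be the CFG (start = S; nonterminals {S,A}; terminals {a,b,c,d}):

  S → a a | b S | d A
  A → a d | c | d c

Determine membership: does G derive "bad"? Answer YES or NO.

CNF form of G:
  S -> T0 T0 | T1 A | T3 S
  A -> T0 T1 | T1 T2 | c
  T0 -> a
  T1 -> d
  T2 -> c
  T3 -> b

CYK fill:
  T[0,0] 'b' = {T3}  orig:{}
  T[1,1] 'a' = {T0}  orig:{}
  T[2,2] 'd' = {T1}  orig:{}
  T[0,1] 'ba' = ∅
  T[1,2] 'ad' = {A}
  T[0,2] 'bad' = ∅

S ∉ T[0,2] ⇒ NO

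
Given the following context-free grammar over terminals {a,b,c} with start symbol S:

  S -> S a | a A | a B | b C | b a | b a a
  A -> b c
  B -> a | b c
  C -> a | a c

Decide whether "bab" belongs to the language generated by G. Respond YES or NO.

CNF form of G:
  S -> S T2 | T0 C | T0 T2 | T0 X3 | T2 A | T2 B
  A -> T0 T1
  B -> T0 T1 | a
  C -> T2 T1 | a
  T0 -> b
  T1 -> c
  T2 -> a
  X3 -> T2 T2

Fill CYK table bottom-up:
  cell(0,0) b: {T0}  orig:{}
  cell(1,1) a: {B,C,T2}  orig:{B,C}
  cell(2,2) b: {T0}  orig:{}
  cell(0,1) ba: {S}
  cell(1,2) ab: ∅
  cell(0,2) bab: ∅

S ∉ T[0,2] ⇒ NO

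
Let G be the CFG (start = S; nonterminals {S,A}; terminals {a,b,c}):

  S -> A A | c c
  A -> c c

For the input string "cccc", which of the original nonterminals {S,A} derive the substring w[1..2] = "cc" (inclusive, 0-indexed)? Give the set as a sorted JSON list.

Convert to CNF:
  S -> A A | T0 T0
  A -> T0 T0
  T0 -> c

Fill CYK table bottom-up — only the sub-triangle for w[1..2]:
  T[1,1] 'c' = {T0}  orig:{}
  T[2,2] 'c' = {T0}  orig:{}
  T[1,2] 'cc' = {A,S}

Original NTs in T[1,2] deriving "cc": ["A", "S"]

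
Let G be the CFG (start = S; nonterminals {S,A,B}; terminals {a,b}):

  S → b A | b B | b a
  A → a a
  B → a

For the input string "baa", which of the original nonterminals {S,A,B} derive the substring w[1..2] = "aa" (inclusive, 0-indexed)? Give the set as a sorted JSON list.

CNF form of G:
  S -> T1 A | T1 B | T1 T0
  A -> T0 T0
  B -> a
  T0 -> a
  T1 -> b

CYK fill, restricted to cells inside w[1..2]:
  cell(1,1) a: {B,T0}  orig:{B}
  cell(2,2) a: {B,T0}  orig:{B}
  cell(1,2) aa: {A}

Original NTs in T[1,2] deriving "aa": ["A"]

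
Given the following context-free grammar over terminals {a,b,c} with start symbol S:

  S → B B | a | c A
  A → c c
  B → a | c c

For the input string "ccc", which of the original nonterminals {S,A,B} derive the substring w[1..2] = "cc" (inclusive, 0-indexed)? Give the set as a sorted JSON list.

Convert to CNF:
  S -> B B | T0 A | a
  A -> T0 T0
  B -> T0 T0 | a
  T0 -> c

CYK fill (cells [i..j] with 1 ≤ i ≤ j ≤ 2 only):
  [1..1]={T0}  "c"  orig:{}
  [2..2]={T0}  "c"  orig:{}
  [1..2]={A,B}  "cc"

Original NTs in T[1,2] deriving "cc": ["A", "B"]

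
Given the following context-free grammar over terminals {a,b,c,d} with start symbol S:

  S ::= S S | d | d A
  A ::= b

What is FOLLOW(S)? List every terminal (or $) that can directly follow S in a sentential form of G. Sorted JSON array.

FIRST iteration:
[1]
  A via A→b: +{b}
  S via S→d: +{d}
  FIRST[S]={d}  FIRST[A]={b}
[2] — fixpoint
  FIRST[S]={d}  FIRST[A]={b}

FOLLOW iteration:
initialize: $ ∈ FOLLOW(S)
iter 1:
  S→S S: FOLLOW(S) ⊇ FIRST(S) = {d}; new: +{d}
  S→d A: FOLLOW(A) ⊇ FOLLOW(S) ⊇ {$,d}; new: +{$,d}
  FOLLOW[S]={$,d}  FOLLOW[A]={$,d}
iter 2: (stable)
  FOLLOW[S]={$,d}  FOLLOW[A]={$,d}

FOLLOW(S) = ["$", "d"]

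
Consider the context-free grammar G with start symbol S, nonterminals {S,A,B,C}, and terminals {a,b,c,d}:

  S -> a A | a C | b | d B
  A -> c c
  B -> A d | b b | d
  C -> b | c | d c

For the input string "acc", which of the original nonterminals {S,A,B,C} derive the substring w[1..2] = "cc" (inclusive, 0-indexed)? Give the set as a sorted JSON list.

Convert to CNF:
  S -> T1 B | T3 A | T3 C | b
  A -> T0 T0
  B -> A T1 | T2 T2 | d
  C -> T1 T0 | b | c
  T0 -> c
  T1 -> d
  T2 -> b
  T3 -> a

CYK table (by increasing span) (cells [i..j] with 1 ≤ i ≤ j ≤ 2 only):
  T[1,1] 'c' = {C,T0}  orig:{C}
  T[2,2] 'c' = {C,T0}  orig:{C}
  T[1,2] 'cc' = {A}

Original NTs in T[1,2] deriving "cc": ["A"]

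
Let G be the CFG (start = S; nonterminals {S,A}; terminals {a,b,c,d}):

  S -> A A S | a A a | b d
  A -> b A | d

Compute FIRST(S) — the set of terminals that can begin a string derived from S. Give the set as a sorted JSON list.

Compute FIRST by fixpoint:
round 1:
  A via A→b A: +{b}
  A via A→d: +{d}
  S via S→A A S: +{b,d}
  S via S→a A a: +{a}
  FIRST(S)={a,b,d}  FIRST(A)={b,d}
round 2: done
  FIRST(S)={a,b,d}  FIRST(A)={b,d}

FIRST(S) = ["a", "b", "d"]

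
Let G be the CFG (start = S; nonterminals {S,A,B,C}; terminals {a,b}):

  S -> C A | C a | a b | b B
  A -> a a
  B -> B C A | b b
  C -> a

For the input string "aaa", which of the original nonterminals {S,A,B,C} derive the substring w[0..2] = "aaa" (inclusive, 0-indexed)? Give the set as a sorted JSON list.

Convert to CNF:
  S -> C A | C T0 | T0 T1 | T1 B
  A -> T0 T0
  B -> B X2 | T1 T1
  C -> a
  T0 -> a
  T1 -> b
  X2 -> C A

Fill CYK table bottom-up (cells [i..j] with 0 ≤ i ≤ j ≤ 2 only):
  cell(0,0) a: {C,T0}  orig:{C}
  cell(1,1) a: {C,T0}  orig:{C}
  cell(2,2) a: {C,T0}  orig:{C}
  cell(0,1) aa: {A,S}
  cell(1,2) aa: {A,S}
  cell(0,2) aaa: {S,X2}  orig:{S}

Original NTs in T[0,2] deriving "aaa": ["S"]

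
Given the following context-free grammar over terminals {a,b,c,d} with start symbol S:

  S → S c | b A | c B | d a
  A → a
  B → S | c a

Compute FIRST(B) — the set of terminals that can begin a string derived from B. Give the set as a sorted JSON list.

FIRST iteration:
[1]
  A via A→a: +{a}
  B via B→c a: +{c}
  S via S→b A: +{b}
  S via S→c B: +{c}
  S via S→d a: +{d}
  FIRST(S)={b,c,d}  FIRST(A)={a}  FIRST(B)={c}
[2]
  B via B→S: +{b,d}
  FIRST(S)={b,c,d}  FIRST(A)={a}  FIRST(B)={b,c,d}
[3] (no change)
  FIRST(S)={b,c,d}  FIRST(A)={a}  FIRST(B)={b,c,d}

FIRST(B) = ["b", "c", "d"]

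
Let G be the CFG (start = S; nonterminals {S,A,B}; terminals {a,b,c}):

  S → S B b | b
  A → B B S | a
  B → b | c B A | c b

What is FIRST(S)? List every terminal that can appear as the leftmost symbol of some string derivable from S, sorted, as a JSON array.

FIRST iteration:
iter 1:
  A via A→a: +{a}
  B via B→b: +{b}
  B via B→c B A: +{c}
  S via S→b: +{b}
  S: {b}  A: {a}  B: {b,c}
iter 2:
  A via A→B B S: +{b,c}
  S: {b}  A: {a,b,c}  B: {b,c}
iter 3: (no change)
  S: {b}  A: {a,b,c}  B: {b,c}

FIRST(S) = ["b"]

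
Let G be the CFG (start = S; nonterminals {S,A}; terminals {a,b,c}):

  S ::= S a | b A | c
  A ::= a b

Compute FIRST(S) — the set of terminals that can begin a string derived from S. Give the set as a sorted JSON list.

FIRST sets, iterate to fixpoint:
iter 1:
  A via A→a b: +{a}
  S via S→b A: +{b}
  S via S→c: +{c}
  FIRST[S]={b,c}  FIRST[A]={a}
iter 2: (no change)
  FIRST[S]={b,c}  FIRST[A]={a}

FIRST(S) = ["b", "c"]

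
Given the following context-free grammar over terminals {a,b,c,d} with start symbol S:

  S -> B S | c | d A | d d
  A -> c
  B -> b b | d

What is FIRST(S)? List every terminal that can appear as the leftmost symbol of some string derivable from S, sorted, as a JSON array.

Compute FIRST by fixpoint:
round 1:
  A via A→c: +{c}
  B via B→b b: +{b}
  B via B→d: +{d}
  S via S→B S: +{b,d}
  S via S→c: +{c}
  FIRST[S]={b,c,d}  FIRST[A]={c}  FIRST[B]={b,d}
round 2: (stable)
  FIRST[S]={b,c,d}  FIRST[A]={c}  FIRST[B]={b,d}

FIRST(S) = ["b", "c", "d"]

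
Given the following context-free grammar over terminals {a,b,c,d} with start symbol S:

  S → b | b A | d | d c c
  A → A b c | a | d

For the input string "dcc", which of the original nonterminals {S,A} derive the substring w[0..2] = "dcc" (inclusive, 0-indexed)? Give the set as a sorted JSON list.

CNF form of G:
  S -> T0 A | T2 X4 | b | d
  A -> A X3 | a | d
  T0 -> b
  T1 -> c
  T2 -> d
  X3 -> T0 T1
  X4 -> T1 T1

CYK fill, restricted to cells inside w[0..2]:
  T[0,0] 'd' = {A,S,T2}  orig:{A,S}
  T[1,1] 'c' = {T1}  orig:{}
  T[2,2] 'c' = {T1}  orig:{}
  T[0,1] 'dc' = ∅
  T[1,2] 'cc' = {X4}  orig:{}
  T[0,2] 'dcc' = {S}

Original NTs in T[0,2] deriving "dcc": ["S"]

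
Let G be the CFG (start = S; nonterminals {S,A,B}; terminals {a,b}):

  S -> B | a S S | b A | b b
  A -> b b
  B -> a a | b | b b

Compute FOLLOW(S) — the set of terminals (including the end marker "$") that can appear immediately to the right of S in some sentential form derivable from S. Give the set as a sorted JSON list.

FIRST sets, iterate to fixpoint:
[1]
  A via A→b b: +{b}
  B via B→a a: +{a}
  B via B→b: +{b}
  S via S→B: +{a,b}
  FIRST[S]={a,b}  FIRST[A]={b}  FIRST[B]={a,b}
[2] (no change)
  FIRST[S]={a,b}  FIRST[A]={b}  FIRST[B]={a,b}

Compute FOLLOW by fixpoint:
FOLLOW(S) := {$}
iter 1:
  S→B: FOLLOW(B) ⊇ FOLLOW(S) ⊇ {$}; new: +{$}
  S→a S S: FOLLOW(S) ⊇ FIRST(S) = {a,b}; new: +{a,b}
  S→b A: FOLLOW(A) ⊇ FOLLOW(S) ⊇ {$,a,b}; new: +{$,a,b}
  FOLLOW(S)={$,a,b}  FOLLOW(A)={$,a,b}  FOLLOW(B)={$}
iter 2:
  S→B: FOLLOW(B) ⊇ FOLLOW(S) ⊇ {$,a,b}; new: +{a,b}
  FOLLOW(S)={$,a,b}  FOLLOW(A)={$,a,b}  FOLLOW(B)={$,a,b}
iter 3: — fixpoint
  FOLLOW(S)={$,a,b}  FOLLOW(A)={$,a,b}  FOLLOW(B)={$,a,b}

FOLLOW(S) = ["$", "a", "b"]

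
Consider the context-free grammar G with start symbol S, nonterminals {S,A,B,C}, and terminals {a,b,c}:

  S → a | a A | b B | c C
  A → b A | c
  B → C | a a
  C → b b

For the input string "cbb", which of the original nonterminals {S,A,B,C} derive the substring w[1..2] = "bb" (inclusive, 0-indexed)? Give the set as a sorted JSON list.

CNF form of G:
  S -> T0 B | T1 A | T2 C | a
  A -> T0 A | c
  B -> T0 T0 | T1 T1
  C -> T0 T0
  T0 -> b
  T1 -> a
  T2 -> c

Fill CYK table bottom-up (cells [i..j] with 1 ≤ i ≤ j ≤ 2 only):
  T[1,1] 'b' = {T0}  orig:{}
  T[2,2] 'b' = {T0}  orig:{}
  T[1,2] 'bb' = {B,C}

Original NTs in T[1,2] deriving "bb": ["B", "C"]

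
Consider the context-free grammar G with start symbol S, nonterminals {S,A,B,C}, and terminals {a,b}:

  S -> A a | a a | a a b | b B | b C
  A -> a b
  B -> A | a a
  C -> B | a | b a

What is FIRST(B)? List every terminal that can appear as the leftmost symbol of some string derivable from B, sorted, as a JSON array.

FIRST iteration:
iter 1:
  A via A→a b: +{a}
  B via B→A: +{a}
  C via C→B: +{a}
  C via C→b a: +{b}
  S via S→A a: +{a}
  S via S→b B: +{b}
  FIRST[S]={a,b}  FIRST[A]={a}  FIRST[B]={a}  FIRST[C]={a,b}
iter 2: (no change)
  FIRST[S]={a,b}  FIRST[A]={a}  FIRST[B]={a}  FIRST[C]={a,b}

FIRST(B) = ["a"]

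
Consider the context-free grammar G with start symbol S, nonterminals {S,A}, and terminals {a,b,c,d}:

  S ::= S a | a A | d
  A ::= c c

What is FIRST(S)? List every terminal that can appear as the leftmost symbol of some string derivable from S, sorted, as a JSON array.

FIRST iteration:
[1]
  A via A→c c: +{c}
  S via S→a A: +{a}
  S via S→d: +{d}
  FIRST(S)={a,d}  FIRST(A)={c}
[2] (stable)
  FIRST(S)={a,d}  FIRST(A)={c}

FIRST(S) = ["a", "d"]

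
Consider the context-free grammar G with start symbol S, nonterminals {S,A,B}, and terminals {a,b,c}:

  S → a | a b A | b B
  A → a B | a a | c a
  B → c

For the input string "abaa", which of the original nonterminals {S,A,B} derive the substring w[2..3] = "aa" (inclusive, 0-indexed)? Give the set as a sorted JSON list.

CNF form of G:
  S -> T0 X3 | T2 B | a
  A -> T0 B | T0 T0 | T1 T0
  B -> c
  T0 -> a
  T1 -> c
  T2 -> b
  X3 -> T2 A

Fill CYK table bottom-up — only the sub-triangle for w[2..3]:
  T[2,2] 'a' = {S,T0}  orig:{S}
  T[3,3] 'a' = {S,T0}  orig:{S}
  T[2,3] 'aa' = {A}

Original NTs in T[2,3] deriving "aa": ["A"]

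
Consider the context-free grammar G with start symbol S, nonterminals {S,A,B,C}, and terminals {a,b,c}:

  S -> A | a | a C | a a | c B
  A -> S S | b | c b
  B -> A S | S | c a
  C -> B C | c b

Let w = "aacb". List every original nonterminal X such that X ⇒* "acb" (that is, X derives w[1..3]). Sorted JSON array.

Convert to CNF:
  S -> S S | T0 B | T0 T1 | T2 C | T2 T2 | a | b
  A -> S S | T0 T1 | b
  B -> A S | S S | T0 B | T0 T1 | T0 T2 | T2 C | T2 T2 | a | b
  C -> B C | T0 T1
  T0 -> c
  T1 -> b
  T2 -> a

CYK table (by increasing span) — only the sub-triangle for w[1..3]:
  [1..1]={B,S,T2}  "a"  orig:{B,S}
  [2..2]={T0}  "c"  orig:{}
  [3..3]={A,B,S,T1}  "b"  orig:{A,B,S}
  [1..2]=∅  "ac"
  [2..3]={A,B,C,S}  "cb"
  [1..3]={A,B,C,S}  "acb"

Original NTs in T[1,3] deriving "acb": ["A", "B", "C", "S"]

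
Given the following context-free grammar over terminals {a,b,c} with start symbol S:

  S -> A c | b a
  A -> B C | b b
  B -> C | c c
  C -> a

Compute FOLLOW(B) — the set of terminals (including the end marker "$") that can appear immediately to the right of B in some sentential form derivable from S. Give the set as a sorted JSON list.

Compute FIRST by fixpoint:
round 1:
  A via A→b b: +{b}
  B via B→c c: +{c}
  C via C→a: +{a}
  S via S→A c: +{b}
  FIRST(S)={b}  FIRST(A)={b}  FIRST(B)={c}  FIRST(C)={a}
round 2:
  A via A→B C: +{c}
  B via B→C: +{a}
  S via S→A c: +{c}
  FIRST(S)={b,c}  FIRST(A)={b,c}  FIRST(B)={a,c}  FIRST(C)={a}
round 3:
  A via A→B C: +{a}
  S via S→A c: +{a}
  FIRST(S)={a,b,c}  FIRST(A)={a,b,c}  FIRST(B)={a,c}  FIRST(C)={a}
round 4: done
  FIRST(S)={a,b,c}  FIRST(A)={a,b,c}  FIRST(B)={a,c}  FIRST(C)={a}

FOLLOW iteration:
seed FOLLOW(S) with $
pass 1:
  A→B C: FOLLOW(B) ⊇ FIRST(C) = {a}; new: +{a}
  B→C: FOLLOW(C) ⊇ FOLLOW(B) ⊇ {a}; new: +{a}
  S→A c: FOLLOW(A) ⊇ FIRST(c) = {c}; new: +{c}
  S: {$}  A: {c}  B: {a}  C: {a}
pass 2:
  A→B C: FOLLOW(C) ⊇ FOLLOW(A) ⊇ {c}; new: +{c}
  S: {$}  A: {c}  B: {a}  C: {a,c}
pass 3: (no change)
  S: {$}  A: {c}  B: {a}  C: {a,c}

FOLLOW(B) = ["a"]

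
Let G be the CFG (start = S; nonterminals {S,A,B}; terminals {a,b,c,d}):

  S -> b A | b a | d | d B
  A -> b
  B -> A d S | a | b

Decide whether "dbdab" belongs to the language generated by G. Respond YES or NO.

CNF form of G:
  S -> T0 B | T1 A | T1 T2 | d
  A -> b
  B -> A X3 | a | b
  T0 -> d
  T1 -> b
  T2 -> a
  X3 -> T0 S

CYK fill:
  [0..0]={S,T0}  "d"  orig:{S}
  [1..1]={A,B,T1}  "b"  orig:{A,B}
  [2..2]={S,T0}  "d"  orig:{S}
  [3..3]={B,T2}  "a"  orig:{B}
  [4..4]={A,B,T1}  "b"  orig:{A,B}
  [0..1]={S}  "db"
  [1..2]=∅  "bd"
  [2..3]={S}  "da"
  [3..4]=∅  "ab"
  [0..2]=∅  "dbd"
  [1..3]=∅  "bda"
  [2..4]=∅  "dab"
  [0..3]=∅  "dbda"
  [1..4]=∅  "bdab"
  [0..4]=∅  "dbdab"

S ∉ T[0,4] ⇒ NO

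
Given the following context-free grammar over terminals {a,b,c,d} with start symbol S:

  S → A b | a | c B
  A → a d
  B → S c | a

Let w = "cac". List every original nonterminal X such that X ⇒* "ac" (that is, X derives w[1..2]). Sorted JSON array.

CNF form of G:
  S -> A T3 | T2 B | a
  A -> T0 T1
  B -> S T2 | a
  T0 -> a
  T1 -> d
  T2 -> c
  T3 -> b

Fill CYK table bottom-up — only the sub-triangle for w[1..2]:
  cell(1,1) a: {B,S,T0}  orig:{B,S}
  cell(2,2) c: {T2}  orig:{}
  cell(1,2) ac: {B}

Original NTs in T[1,2] deriving "ac": ["B"]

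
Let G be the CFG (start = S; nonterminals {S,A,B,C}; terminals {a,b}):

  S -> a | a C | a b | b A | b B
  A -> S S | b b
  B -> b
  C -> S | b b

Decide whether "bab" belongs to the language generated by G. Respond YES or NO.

Convert to CNF:
  S -> T0 A | T0 B | T1 C | T1 T0 | a
  A -> S S | T0 T0
  B -> b
  C -> T0 A | T0 B | T0 T0 | T1 C | T1 T0 | a
  T0 -> b
  T1 -> a

CYK table (by increasing span):
  [0..0]={B,T0}  "b"  orig:{B}
  [1..1]={C,S,T1}  "a"  orig:{C,S}
  [2..2]={B,T0}  "b"  orig:{B}
  [0..1]=∅  "ba"
  [1..2]={C,S}  "ab"
  [0..2]=∅  "bab"

S ∉ T[0,2] ⇒ NO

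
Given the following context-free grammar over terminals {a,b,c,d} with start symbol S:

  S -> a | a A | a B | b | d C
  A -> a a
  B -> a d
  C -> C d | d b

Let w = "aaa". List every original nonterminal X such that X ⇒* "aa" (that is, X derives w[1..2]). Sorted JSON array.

Convert to CNF:
  S -> T0 A | T0 B | T1 C | a | b
  A -> T0 T0
  B -> T0 T1
  C -> C T1 | T1 T2
  T0 -> a
  T1 -> d
  T2 -> b

CYK fill (cells [i..j] with 1 ≤ i ≤ j ≤ 2 only):
  cell(1,1) a: {S,T0}  orig:{S}
  cell(2,2) a: {S,T0}  orig:{S}
  cell(1,2) aa: {A}

Original NTs in T[1,2] deriving "aa": ["A"]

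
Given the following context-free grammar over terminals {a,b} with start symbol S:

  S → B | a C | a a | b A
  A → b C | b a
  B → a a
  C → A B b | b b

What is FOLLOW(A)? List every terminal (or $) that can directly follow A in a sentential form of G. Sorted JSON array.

FIRST sets, iterate to fixpoint:
pass 1:
  A via A→b C: +{b}
  B via B→a a: +{a}
  C via C→A B b: +{b}
  S via S→B: +{a}
  S via S→b A: +{b}
  S: {a,b}  A: {b}  B: {a}  C: {b}
pass 2: (no change)
  S: {a,b}  A: {b}  B: {a}  C: {b}

Compute FOLLOW by fixpoint:
initialize: $ ∈ FOLLOW(S)
round 1:
  C→A B b: FOLLOW(A) ⊇ FIRST(B) = {a}; new: +{a}
  C→A B b: FOLLOW(B) ⊇ FIRST(b) = {b}; new: +{b}
  S→B: FOLLOW(B) ⊇ FOLLOW(S) ⊇ {$}; new: +{$}
  S→a C: FOLLOW(C) ⊇ FOLLOW(S) ⊇ {$}; new: +{$}
  S→b A: FOLLOW(A) ⊇ FOLLOW(S) ⊇ {$}; new: +{$}
  S: {$}  A: {$,a}  B: {$,b}  C: {$}
round 2:
  A→b C: FOLLOW(C) ⊇ FOLLOW(A) ⊇ {$,a}; new: +{a}
  S: {$}  A: {$,a}  B: {$,b}  C: {$,a}
round 3: (no change)
  S: {$}  A: {$,a}  B: {$,b}  C: {$,a}

FOLLOW(A) = ["$", "a"]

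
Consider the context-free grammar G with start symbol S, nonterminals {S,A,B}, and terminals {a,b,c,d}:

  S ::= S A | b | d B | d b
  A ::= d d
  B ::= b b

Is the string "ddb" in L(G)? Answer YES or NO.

Convert to CNF:
  S -> S A | T0 B | T0 T1 | b
  A -> T0 T0
  B -> T1 T1
  T0 -> d
  T1 -> b

CYK fill:
  cell(0,0) d: {T0}  orig:{}
  cell(1,1) d: {T0}  orig:{}
  cell(2,2) b: {S,T1}  orig:{S}
  cell(0,1) dd: {A}
  cell(1,2) db: {S}
  cell(0,2) ddb: ∅

S ∉ T[0,2] ⇒ NO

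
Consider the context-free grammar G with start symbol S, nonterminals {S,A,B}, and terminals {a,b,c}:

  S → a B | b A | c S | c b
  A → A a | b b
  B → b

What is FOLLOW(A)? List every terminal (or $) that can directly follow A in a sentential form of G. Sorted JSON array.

Compute FIRST by fixpoint:
iter 1:
  A via A→b b: +{b}
  B via B→b: +{b}
  S via S→a B: +{a}
  S via S→b A: +{b}
  S via S→c S: +{c}
  FIRST(S)={a,b,c}  FIRST(A)={b}  FIRST(B)={b}
iter 2: — fixpoint
  FIRST(S)={a,b,c}  FIRST(A)={b}  FIRST(B)={b}

FOLLOW iteration:
FOLLOW(S) := {$}
pass 1:
  A→A a: FOLLOW(A) ⊇ FIRST(a) = {a}; new: +{a}
  S→a B: FOLLOW(B) ⊇ FOLLOW(S) ⊇ {$}; new: +{$}
  S→b A: FOLLOW(A) ⊇ FOLLOW(S) ⊇ {$}; new: +{$}
  S: {$}  A: {$,a}  B: {$}
pass 2: — fixpoint
  S: {$}  A: {$,a}  B: {$}

FOLLOW(A) = ["$", "a"]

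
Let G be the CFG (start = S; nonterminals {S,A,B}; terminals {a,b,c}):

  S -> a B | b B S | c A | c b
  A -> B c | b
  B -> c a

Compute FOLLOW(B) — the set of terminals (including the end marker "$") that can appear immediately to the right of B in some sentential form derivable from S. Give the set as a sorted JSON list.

Compute FIRST by fixpoint:
[1]
  A via A→b: +{b}
  B via B→c a: +{c}
  S via S→a B: +{a}
  S via S→b B S: +{b}
  S via S→c A: +{c}
  FIRST(S)={a,b,c}  FIRST(A)={b}  FIRST(B)={c}
[2]
  A via A→B c: +{c}
  FIRST(S)={a,b,c}  FIRST(A)={b,c}  FIRST(B)={c}
[3] done
  FIRST(S)={a,b,c}  FIRST(A)={b,c}  FIRST(B)={c}

FOLLOW iteration:
seed FOLLOW(S) with $
iter 1:
  A→B c: FOLLOW(B) ⊇ FIRST(c) = {c}; new: +{c}
  S→a B: FOLLOW(B) ⊇ FOLLOW(S) ⊇ {$}; new: +{$}
  S→b B S: FOLLOW(B) ⊇ FIRST(S) = {a,b,c}; new: +{a,b}
  S→c A: FOLLOW(A) ⊇ FOLLOW(S) ⊇ {$}; new: +{$}
  FOLLOW(S)={$}  FOLLOW(A)={$}  FOLLOW(B)={$,a,b,c}
iter 2: done
  FOLLOW(S)={$}  FOLLOW(A)={$}  FOLLOW(B)={$,a,b,c}

FOLLOW(B) = ["$", "a", "b", "c"]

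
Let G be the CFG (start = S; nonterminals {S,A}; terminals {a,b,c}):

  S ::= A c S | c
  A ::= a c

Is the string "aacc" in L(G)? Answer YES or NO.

CNF form of G:
  S -> A X2 | c
  A -> T0 T1
  T0 -> a
  T1 -> c
  X2 -> T1 S

Fill CYK table bottom-up:
  [0..0]={T0}  "a"  orig:{}
  [1..1]={T0}  "a"  orig:{}
  [2..2]={S,T1}  "c"  orig:{S}
  [3..3]={S,T1}  "c"  orig:{S}
  [0..1]=∅  "aa"
  [1..2]={A}  "ac"
  [2..3]={X2}  "cc"  orig:{}
  [0..2]=∅  "aac"
  [1..3]=∅  "acc"
  [0..3]=∅  "aacc"

S ∉ T[0,3] ⇒ NO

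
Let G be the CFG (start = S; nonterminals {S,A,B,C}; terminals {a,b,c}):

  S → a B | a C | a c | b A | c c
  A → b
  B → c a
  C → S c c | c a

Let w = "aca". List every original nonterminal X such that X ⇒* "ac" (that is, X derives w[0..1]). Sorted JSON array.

Convert to CNF:
  S -> T0 T0 | T1 B | T1 C | T1 T0 | T2 A
  A -> b
  B -> T0 T1
  C -> S X3 | T0 T1
  T0 -> c
  T1 -> a
  T2 -> b
  X3 -> T0 T0

CYK table (by increasing span) (cells [i..j] with 0 ≤ i ≤ j ≤ 1 only):
  [0..0]={T1}  "a"  orig:{}
  [1..1]={T0}  "c"  orig:{}
  [0..1]={S}  "ac"

Original NTs in T[0,1] deriving "ac": ["S"]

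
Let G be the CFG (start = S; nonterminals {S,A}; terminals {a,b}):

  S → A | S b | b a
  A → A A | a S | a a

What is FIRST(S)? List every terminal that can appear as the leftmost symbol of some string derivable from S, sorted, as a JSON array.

FIRST sets, iterate to fixpoint:
[1]
  A via A→a S: +{a}
  S via S→A: +{a}
  S via S→b a: +{b}
  S: {a,b}  A: {a}
[2] (no change)
  S: {a,b}  A: {a}

FIRST(S) = ["a", "b"]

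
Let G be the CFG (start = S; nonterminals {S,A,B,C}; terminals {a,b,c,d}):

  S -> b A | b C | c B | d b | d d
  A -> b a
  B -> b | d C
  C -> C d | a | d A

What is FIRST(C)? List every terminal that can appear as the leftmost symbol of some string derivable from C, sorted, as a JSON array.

FIRST sets, iterate to fixpoint:
pass 1:
  A via A→b a: +{b}
  B via B→b: +{b}
  B via B→d C: +{d}
  C via C→a: +{a}
  C via C→d A: +{d}
  S via S→b A: +{b}
  S via S→c B: +{c}
  S via S→d b: +{d}
  FIRST[S]={b,c,d}  FIRST[A]={b}  FIRST[B]={b,d}  FIRST[C]={a,d}
pass 2: done
  FIRST[S]={b,c,d}  FIRST[A]={b}  FIRST[B]={b,d}  FIRST[C]={a,d}

FIRST(C) = ["a", "d"]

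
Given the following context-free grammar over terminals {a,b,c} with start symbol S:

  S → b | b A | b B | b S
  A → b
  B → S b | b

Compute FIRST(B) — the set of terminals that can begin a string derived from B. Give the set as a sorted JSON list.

FIRST iteration:
round 1:
  A via A→b: +{b}
  B via B→b: +{b}
  S via S→b: +{b}
  S: {b}  A: {b}  B: {b}
round 2: (stable)
  S: {b}  A: {b}  B: {b}

FIRST(B) = ["b"]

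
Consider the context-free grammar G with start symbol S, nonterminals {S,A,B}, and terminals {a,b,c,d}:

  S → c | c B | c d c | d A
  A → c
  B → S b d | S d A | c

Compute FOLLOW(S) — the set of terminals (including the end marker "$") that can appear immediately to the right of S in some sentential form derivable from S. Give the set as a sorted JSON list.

FIRST iteration:
iter 1:
  A via A→c: +{c}
  B via B→c: +{c}
  S via S→c: +{c}
  S via S→d A: +{d}
  FIRST[S]={c,d}  FIRST[A]={c}  FIRST[B]={c}
iter 2:
  B via B→S b d: +{d}
  FIRST[S]={c,d}  FIRST[A]={c}  FIRST[B]={c,d}
iter 3: (no change)
  FIRST[S]={c,d}  FIRST[A]={c}  FIRST[B]={c,d}

FOLLOW iteration:
seed FOLLOW(S) with $
iter 1:
  B→S b d: FOLLOW(S) ⊇ FIRST(b) = {b}; new: +{b}
  B→S d A: FOLLOW(S) ⊇ FIRST(d) = {d}; new: +{d}
  S→c B: FOLLOW(B) ⊇ FOLLOW(S) ⊇ {$,b,d}; new: +{$,b,d}
  S→d A: FOLLOW(A) ⊇ FOLLOW(S) ⊇ {$,b,d}; new: +{$,b,d}
  FOLLOW[S]={$,b,d}  FOLLOW[A]={$,b,d}  FOLLOW[B]={$,b,d}
iter 2: — fixpoint
  FOLLOW[S]={$,b,d}  FOLLOW[A]={$,b,d}  FOLLOW[B]={$,b,d}

FOLLOW(S) = ["$", "b", "d"]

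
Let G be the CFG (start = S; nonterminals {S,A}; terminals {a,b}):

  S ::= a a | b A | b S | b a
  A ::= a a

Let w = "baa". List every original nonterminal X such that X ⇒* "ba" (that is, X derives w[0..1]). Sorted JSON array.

Convert to CNF:
  S -> T0 T0 | T1 A | T1 S | T1 T0
  A -> T0 T0
  T0 -> a
  T1 -> b

CYK fill (cells [i..j] with 0 ≤ i ≤ j ≤ 1 only):
  cell(0,0) b: {T1}  orig:{}
  cell(1,1) a: {T0}  orig:{}
  cell(0,1) ba: {S}

Original NTs in T[0,1] deriving "ba": ["S"]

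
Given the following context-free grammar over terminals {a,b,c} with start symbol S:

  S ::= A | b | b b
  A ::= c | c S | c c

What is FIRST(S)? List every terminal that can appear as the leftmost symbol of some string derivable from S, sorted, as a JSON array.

FIRST sets, iterate to fixpoint:
[1]
  A via A→c: +{c}
  S via S→A: +{c}
  S via S→b: +{b}
  FIRST(S)={b,c}  FIRST(A)={c}
[2] (no change)
  FIRST(S)={b,c}  FIRST(A)={c}

FIRST(S) = ["b", "c"]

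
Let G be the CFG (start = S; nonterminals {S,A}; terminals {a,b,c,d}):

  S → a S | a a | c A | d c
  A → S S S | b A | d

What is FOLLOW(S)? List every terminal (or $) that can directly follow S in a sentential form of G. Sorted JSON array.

FIRST sets, iterate to fixpoint:
pass 1:
  A via A→b A: +{b}
  A via A→d: +{d}
  S via S→a S: +{a}
  S via S→c A: +{c}
  S via S→d c: +{d}
  FIRST(S)={a,c,d}  FIRST(A)={b,d}
pass 2:
  A via A→S S S: +{a,c}
  FIRST(S)={a,c,d}  FIRST(A)={a,b,c,d}
pass 3: — fixpoint
  FIRST(S)={a,c,d}  FIRST(A)={a,b,c,d}

Compute FOLLOW by fixpoint:
FOLLOW(S) := {$}
round 1:
  A→S S S: FOLLOW(S) ⊇ FIRST(S) = {a,c,d}; new: +{a,c,d}
  S→c A: FOLLOW(A) ⊇ FOLLOW(S) ⊇ {$,a,c,d}; new: +{$,a,c,d}
  FOLLOW[S]={$,a,c,d}  FOLLOW[A]={$,a,c,d}
round 2: — fixpoint
  FOLLOW[S]={$,a,c,d}  FOLLOW[A]={$,a,c,d}

FOLLOW(S) = ["$", "a", "c", "d"]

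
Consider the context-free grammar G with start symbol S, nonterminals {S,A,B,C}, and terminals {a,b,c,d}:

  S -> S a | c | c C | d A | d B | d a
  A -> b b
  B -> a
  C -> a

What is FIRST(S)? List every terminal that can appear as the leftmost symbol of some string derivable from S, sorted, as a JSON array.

FIRST sets, iterate to fixpoint:
pass 1:
  A via A→b b: +{b}
  B via B→a: +{a}
  C via C→a: +{a}
  S via S→c: +{c}
  S via S→d A: +{d}
  FIRST(S)={c,d}  FIRST(A)={b}  FIRST(B)={a}  FIRST(C)={a}
pass 2: (no change)
  FIRST(S)={c,d}  FIRST(A)={b}  FIRST(B)={a}  FIRST(C)={a}

FIRST(S) = ["c", "d"]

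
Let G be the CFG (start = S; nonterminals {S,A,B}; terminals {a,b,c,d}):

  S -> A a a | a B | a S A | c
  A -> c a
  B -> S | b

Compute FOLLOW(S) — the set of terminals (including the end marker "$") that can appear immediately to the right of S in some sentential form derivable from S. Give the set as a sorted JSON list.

FIRST iteration:
pass 1:
  A via A→c a: +{c}
  B via B→b: +{b}
  S via S→A a a: +{c}
  S via S→a B: +{a}
  FIRST[S]={a,c}  FIRST[A]={c}  FIRST[B]={b}
pass 2:
  B via B→S: +{a,c}
  FIRST[S]={a,c}  FIRST[A]={c}  FIRST[B]={a,b,c}
pass 3: (no change)
  FIRST[S]={a,c}  FIRST[A]={c}  FIRST[B]={a,b,c}

Compute FOLLOW by fixpoint:
initialize: $ ∈ FOLLOW(S)
iter 1:
  S→A a a: FOLLOW(A) ⊇ FIRST(a) = {a}; new: +{a}
  S→a B: FOLLOW(B) ⊇ FOLLOW(S) ⊇ {$}; new: +{$}
  S→a S A: FOLLOW(S) ⊇ FIRST(A) = {c}; new: +{c}
  S→a S A: FOLLOW(A) ⊇ FOLLOW(S) ⊇ {$,c}; new: +{$,c}
  FOLLOW[S]={$,c}  FOLLOW[A]={$,a,c}  FOLLOW[B]={$}
iter 2:
  S→a B: FOLLOW(B) ⊇ FOLLOW(S) ⊇ {$,c}; new: +{c}
  FOLLOW[S]={$,c}  FOLLOW[A]={$,a,c}  FOLLOW[B]={$,c}
iter 3: done
  FOLLOW[S]={$,c}  FOLLOW[A]={$,a,c}  FOLLOW[B]={$,c}

FOLLOW(S) = ["$", "c"]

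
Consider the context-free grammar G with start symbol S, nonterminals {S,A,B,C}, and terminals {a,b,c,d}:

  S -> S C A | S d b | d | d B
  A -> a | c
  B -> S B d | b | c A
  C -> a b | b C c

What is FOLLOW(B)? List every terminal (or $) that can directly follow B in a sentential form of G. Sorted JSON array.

FIRST sets, iterate to fixpoint:
pass 1:
  A via A→a: +{a}
  A via A→c: +{c}
  B via B→b: +{b}
  B via B→c A: +{c}
  C via C→a b: +{a}
  C via C→b C c: +{b}
  S via S→d: +{d}
  FIRST[S]={d}  FIRST[A]={a,c}  FIRST[B]={b,c}  FIRST[C]={a,b}
pass 2:
  B via B→S B d: +{d}
  FIRST[S]={d}  FIRST[A]={a,c}  FIRST[B]={b,c,d}  FIRST[C]={a,b}
pass 3: done
  FIRST[S]={d}  FIRST[A]={a,c}  FIRST[B]={b,c,d}  FIRST[C]={a,b}

FOLLOW sets:
seed FOLLOW(S) with $
[1]
  B→S B d: FOLLOW(S) ⊇ FIRST(B) = {b,c,d}; new: +{b,c,d}
  B→S B d: FOLLOW(B) ⊇ FIRST(d) = {d}; new: +{d}
  B→c A: FOLLOW(A) ⊇ FOLLOW(B) ⊇ {d}; new: +{d}
  C→b C c: FOLLOW(C) ⊇ FIRST(c) = {c}; new: +{c}
  S→S C A: FOLLOW(S) ⊇ FIRST(C) = {a,b}; new: +{a}
  S→S C A: FOLLOW(C) ⊇ FIRST(A) = {a,c}; new: +{a}
  S→S C A: FOLLOW(A) ⊇ FOLLOW(S) ⊇ {$,a,b,c,d}; new: +{$,a,b,c}
  S→d B: FOLLOW(B) ⊇ FOLLOW(S) ⊇ {$,a,b,c,d}; new: +{$,a,b,c}
  FOLLOW(S)={$,a,b,c,d}  FOLLOW(A)={$,a,b,c,d}  FOLLOW(B)={$,a,b,c,d}  FOLLOW(C)={a,c}
[2] (stable)
  FOLLOW(S)={$,a,b,c,d}  FOLLOW(A)={$,a,b,c,d}  FOLLOW(B)={$,a,b,c,d}  FOLLOW(C)={a,c}

FOLLOW(B) = ["$", "a", "b", "c", "d"]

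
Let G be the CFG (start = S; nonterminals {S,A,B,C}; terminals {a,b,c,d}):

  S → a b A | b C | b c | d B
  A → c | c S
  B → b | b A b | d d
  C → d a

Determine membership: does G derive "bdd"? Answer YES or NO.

CNF form of G:
  S -> T1 C | T1 T0 | T2 B | T3 X5
  A -> T0 S | c
  B -> T1 X4 | T2 T2 | b
  C -> T2 T3
  T0 -> c
  T1 -> b
  T2 -> d
  T3 -> a
  X4 -> A T1
  X5 -> T1 A

Fill CYK table bottom-up:
  [0..0]={B,T1}  "b"  orig:{B}
  [1..1]={T2}  "d"  orig:{}
  [2..2]={T2}  "d"  orig:{}
  [0..1]=∅  "bd"
  [1..2]={B}  "dd"
  [0..2]=∅  "bdd"

S ∉ T[0,2] ⇒ NO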